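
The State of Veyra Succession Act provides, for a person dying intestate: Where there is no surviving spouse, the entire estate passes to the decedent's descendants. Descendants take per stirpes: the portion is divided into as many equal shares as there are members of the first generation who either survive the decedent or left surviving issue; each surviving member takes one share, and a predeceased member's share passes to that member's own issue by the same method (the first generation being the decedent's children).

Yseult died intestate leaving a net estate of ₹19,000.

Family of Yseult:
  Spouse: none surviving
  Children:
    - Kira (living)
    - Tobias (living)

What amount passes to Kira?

The entire ₹19,000 passes to the descendants.
That amount (₹19,000) is divided into 2 shares of ₹9,500: Kira and Tobias each take ₹9,500.

Kira receives ₹9,500.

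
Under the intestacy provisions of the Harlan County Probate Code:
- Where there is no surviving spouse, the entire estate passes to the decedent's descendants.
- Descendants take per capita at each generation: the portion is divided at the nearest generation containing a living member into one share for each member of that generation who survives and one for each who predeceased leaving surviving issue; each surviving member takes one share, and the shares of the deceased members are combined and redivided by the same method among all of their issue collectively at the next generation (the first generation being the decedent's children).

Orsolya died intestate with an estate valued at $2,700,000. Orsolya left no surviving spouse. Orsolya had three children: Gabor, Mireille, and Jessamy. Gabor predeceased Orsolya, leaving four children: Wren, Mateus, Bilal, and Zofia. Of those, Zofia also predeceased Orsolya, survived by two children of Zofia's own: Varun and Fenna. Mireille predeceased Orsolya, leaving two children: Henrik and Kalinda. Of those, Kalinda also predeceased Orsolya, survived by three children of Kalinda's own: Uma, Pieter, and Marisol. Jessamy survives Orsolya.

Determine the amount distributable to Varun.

The entire $2,700,000 passes to the descendants.
That amount ($2,700,000) is divided at the children's generation into 3 shares of $900,000. Jessamy takes $900,000. The 2 shares of the deceased (Gabor and Mireille) are combined into a pool of $1,800,000.
That pool ($1,800,000) is divided at the grandchildren's generation into 6 shares of $300,000. Wren, Mateus, Bilal, and Henrik each take $300,000. The 2 shares of the deceased (Zofia and Kalinda) are combined into a pool of $600,000.
That pool ($600,000) is divided at the great-grandchildren's generation equally among Varun, Fenna, Uma, Pieter, and Marisol: $120,000 each.

Varun receives $120,000.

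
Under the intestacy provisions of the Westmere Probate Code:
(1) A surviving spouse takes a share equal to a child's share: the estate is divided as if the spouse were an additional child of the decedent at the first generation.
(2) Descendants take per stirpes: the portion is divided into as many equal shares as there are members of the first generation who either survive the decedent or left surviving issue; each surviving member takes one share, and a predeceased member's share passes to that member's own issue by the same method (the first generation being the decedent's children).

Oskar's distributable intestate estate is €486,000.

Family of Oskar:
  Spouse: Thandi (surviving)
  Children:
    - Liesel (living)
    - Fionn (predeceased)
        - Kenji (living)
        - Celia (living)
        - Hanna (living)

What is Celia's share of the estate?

Celia receives €54,000.

The spouse counts as an additional share at the children's level, so there are 3 primary shares of €162,000. Thandi takes one such share (€162,000).
The children's combined portion (€324,000) is divided into 2 shares of €162,000: Liesel takes €162,000; Fionn's €162,000 share passes to Fionn's issue.
Fionn's share (€162,000) is divided into 3 shares of €54,000: Kenji, Celia, and Hanna each take €54,000.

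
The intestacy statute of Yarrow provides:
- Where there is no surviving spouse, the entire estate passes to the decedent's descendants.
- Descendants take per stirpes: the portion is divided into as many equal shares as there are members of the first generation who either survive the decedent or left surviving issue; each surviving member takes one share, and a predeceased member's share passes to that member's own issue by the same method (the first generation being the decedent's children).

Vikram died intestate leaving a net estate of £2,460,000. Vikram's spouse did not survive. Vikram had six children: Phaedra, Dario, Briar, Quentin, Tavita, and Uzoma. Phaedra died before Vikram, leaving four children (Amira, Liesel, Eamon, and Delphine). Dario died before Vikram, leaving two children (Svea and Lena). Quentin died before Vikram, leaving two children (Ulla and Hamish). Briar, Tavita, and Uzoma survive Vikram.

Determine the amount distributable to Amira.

Amira receives £102,500.

The entire £2,460,000 passes to the descendants.
That amount (£2,460,000) is divided into 6 shares of £410,000: Briar, Tavita, and Uzoma each take £410,000; Phaedra's £410,000 share passes to Phaedra's issue; Dario's £410,000 share passes to Dario's issue; Quentin's £410,000 share passes to Quentin's issue.
Phaedra's share (£410,000) is divided into 4 shares of £102,500: Amira, Liesel, Eamon, and Delphine each take £102,500.
Dario's share (£410,000) is divided into 2 shares of £205,000: Svea and Lena each take £205,000.
Quentin's share (£410,000) is divided into 2 shares of £205,000: Ulla and Hamish each take £205,000.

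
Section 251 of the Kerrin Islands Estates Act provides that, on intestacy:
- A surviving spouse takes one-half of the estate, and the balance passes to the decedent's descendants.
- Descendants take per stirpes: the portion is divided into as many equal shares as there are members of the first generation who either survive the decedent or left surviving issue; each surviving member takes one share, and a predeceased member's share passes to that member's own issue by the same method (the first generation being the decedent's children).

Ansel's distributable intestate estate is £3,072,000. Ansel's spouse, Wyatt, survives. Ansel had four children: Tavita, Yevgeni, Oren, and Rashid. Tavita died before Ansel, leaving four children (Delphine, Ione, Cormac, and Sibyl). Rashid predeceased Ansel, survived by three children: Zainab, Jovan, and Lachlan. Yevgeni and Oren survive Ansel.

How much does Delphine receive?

Wyatt takes one-half of £3,072,000 = £1,536,000. The remaining £1,536,000 passes to the descendants.
The descendants' portion (£1,536,000) is divided into 4 shares of £384,000: Yevgeni and Oren each take £384,000; Tavita's £384,000 share passes to Tavita's issue; Rashid's £384,000 share passes to Rashid's issue.
Tavita's share (£384,000) is divided into 4 shares of £96,000: Delphine, Ione, Cormac, and Sibyl each take £96,000.
Rashid's share (£384,000) is divided into 3 shares of £128,000: Zainab, Jovan, and Lachlan each take £128,000.

Delphine receives £96,000.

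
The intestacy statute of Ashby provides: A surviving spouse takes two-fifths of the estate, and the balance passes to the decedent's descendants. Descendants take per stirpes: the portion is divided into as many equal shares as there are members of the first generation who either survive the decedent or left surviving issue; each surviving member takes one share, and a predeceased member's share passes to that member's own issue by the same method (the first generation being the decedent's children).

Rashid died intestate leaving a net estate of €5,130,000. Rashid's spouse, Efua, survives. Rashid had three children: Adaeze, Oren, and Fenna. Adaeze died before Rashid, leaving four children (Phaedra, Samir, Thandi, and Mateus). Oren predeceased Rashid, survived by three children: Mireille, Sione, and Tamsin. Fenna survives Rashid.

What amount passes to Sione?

Efua takes two-fifths of €5,130,000 = €2,052,000. The remaining €3,078,000 passes to the descendants.
The descendants' portion (€3,078,000) is divided into 3 shares of €1,026,000: Fenna takes €1,026,000; Adaeze's €1,026,000 share passes to Adaeze's issue; Oren's €1,026,000 share passes to Oren's issue.
Adaeze's share (€1,026,000) is divided into 4 shares of €256,500: Phaedra, Samir, Thandi, and Mateus each take €256,500.
Oren's share (€1,026,000) is divided into 3 shares of €342,000: Mireille, Sione, and Tamsin each take €342,000.

Sione receives €342,000.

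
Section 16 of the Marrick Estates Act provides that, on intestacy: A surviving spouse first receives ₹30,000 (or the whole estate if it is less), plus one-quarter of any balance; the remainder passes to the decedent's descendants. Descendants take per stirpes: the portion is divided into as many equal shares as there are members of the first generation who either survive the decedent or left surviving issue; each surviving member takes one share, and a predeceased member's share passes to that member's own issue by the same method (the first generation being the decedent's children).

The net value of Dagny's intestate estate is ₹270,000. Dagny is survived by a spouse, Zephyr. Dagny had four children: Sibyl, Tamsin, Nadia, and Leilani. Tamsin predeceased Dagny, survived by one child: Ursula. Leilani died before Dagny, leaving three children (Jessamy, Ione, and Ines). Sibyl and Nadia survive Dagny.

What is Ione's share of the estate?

Ione receives ₹15,000.

Zephyr first takes ₹30,000, leaving a balance of ₹240,000. Zephyr then takes one-quarter of the balance (₹60,000), for a total of ₹90,000. The remaining ₹180,000 passes to the descendants.
The descendants' portion (₹180,000) is divided into 4 shares of ₹45,000: Sibyl and Nadia each take ₹45,000; Tamsin's ₹45,000 share passes to Tamsin's issue; Leilani's ₹45,000 share passes to Leilani's issue.
Tamsin's share (₹45,000) passes entirely to Ursula.
Leilani's share (₹45,000) is divided into 3 shares of ₹15,000: Jessamy, Ione, and Ines each take ₹15,000.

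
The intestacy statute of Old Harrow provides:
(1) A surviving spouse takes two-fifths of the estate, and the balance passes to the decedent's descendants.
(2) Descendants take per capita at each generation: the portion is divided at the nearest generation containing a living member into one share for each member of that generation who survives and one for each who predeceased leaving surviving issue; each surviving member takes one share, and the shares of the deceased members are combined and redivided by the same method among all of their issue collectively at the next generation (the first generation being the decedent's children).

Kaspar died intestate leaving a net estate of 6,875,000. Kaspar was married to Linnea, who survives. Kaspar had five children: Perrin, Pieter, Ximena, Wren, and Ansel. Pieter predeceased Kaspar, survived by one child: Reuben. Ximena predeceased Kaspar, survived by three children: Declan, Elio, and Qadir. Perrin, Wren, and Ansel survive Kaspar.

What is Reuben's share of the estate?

Reuben receives 412,500.

Linnea takes two-fifths of 6,875,000 = 2,750,000. The remaining 4,125,000 passes to the descendants.
The descendants' portion (4,125,000) is divided at the children's generation into 5 shares of 825,000. Perrin, Wren, and Ansel each take 825,000. The 2 shares of the deceased (Pieter and Ximena) are combined into a pool of 1,650,000.
That pool (1,650,000) is divided at the grandchildren's generation equally among Reuben, Declan, Elio, and Qadir: 412,500 each.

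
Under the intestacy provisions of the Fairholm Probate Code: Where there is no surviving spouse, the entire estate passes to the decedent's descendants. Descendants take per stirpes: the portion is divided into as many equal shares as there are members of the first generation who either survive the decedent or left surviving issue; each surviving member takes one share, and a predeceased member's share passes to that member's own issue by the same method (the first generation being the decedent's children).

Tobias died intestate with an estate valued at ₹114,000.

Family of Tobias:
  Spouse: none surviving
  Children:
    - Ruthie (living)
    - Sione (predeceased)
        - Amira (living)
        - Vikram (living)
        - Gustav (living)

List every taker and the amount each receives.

The entire ₹114,000 passes to the descendants.
That amount (₹114,000) is divided into 2 shares of ₹57,000: Ruthie takes ₹57,000; Sione's ₹57,000 share passes to Sione's issue.
Sione's share (₹57,000) is divided into 3 shares of ₹19,000: Amira, Vikram, and Gustav each take ₹19,000.

Ruthie: ₹57,000; Amira: ₹19,000; Vikram: ₹19,000; Gustav: ₹19,000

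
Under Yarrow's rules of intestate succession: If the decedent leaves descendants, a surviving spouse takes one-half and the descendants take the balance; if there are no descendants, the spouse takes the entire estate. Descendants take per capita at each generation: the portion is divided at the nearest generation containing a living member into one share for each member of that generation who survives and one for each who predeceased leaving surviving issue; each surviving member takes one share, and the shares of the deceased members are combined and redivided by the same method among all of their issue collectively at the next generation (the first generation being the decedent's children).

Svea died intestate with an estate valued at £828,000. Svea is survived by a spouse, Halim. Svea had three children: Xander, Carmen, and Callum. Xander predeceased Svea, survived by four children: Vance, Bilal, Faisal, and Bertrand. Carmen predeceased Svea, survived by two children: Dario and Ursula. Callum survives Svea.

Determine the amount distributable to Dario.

Halim takes one-half of £828,000 = £414,000. The remaining £414,000 passes to the descendants.
The descendants' portion (£414,000) is divided at the children's generation into 3 shares of £138,000. Callum takes £138,000. The 2 shares of the deceased (Xander and Carmen) are combined into a pool of £276,000.
That pool (£276,000) is divided at the grandchildren's generation equally among Vance, Bilal, Faisal, Bertrand, Dario, and Ursula: £46,000 each.

Dario receives £46,000.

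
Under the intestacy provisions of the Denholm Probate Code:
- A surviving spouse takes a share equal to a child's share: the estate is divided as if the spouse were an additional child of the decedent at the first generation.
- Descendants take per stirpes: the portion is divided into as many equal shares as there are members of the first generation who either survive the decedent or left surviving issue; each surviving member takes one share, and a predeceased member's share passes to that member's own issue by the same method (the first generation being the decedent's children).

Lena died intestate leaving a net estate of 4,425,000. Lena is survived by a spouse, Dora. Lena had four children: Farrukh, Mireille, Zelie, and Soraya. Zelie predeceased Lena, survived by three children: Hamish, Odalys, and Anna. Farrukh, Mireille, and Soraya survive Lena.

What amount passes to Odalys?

The spouse counts as an additional share at the children's level, so there are 5 primary shares of 885,000. Dora takes one such share (885,000).
The children's combined portion (3,540,000) is divided into 4 shares of 885,000: Farrukh, Mireille, and Soraya each take 885,000; Zelie's 885,000 share passes to Zelie's issue.
Zelie's share (885,000) is divided into 3 shares of 295,000: Hamish, Odalys, and Anna each take 295,000.

Odalys receives 295,000.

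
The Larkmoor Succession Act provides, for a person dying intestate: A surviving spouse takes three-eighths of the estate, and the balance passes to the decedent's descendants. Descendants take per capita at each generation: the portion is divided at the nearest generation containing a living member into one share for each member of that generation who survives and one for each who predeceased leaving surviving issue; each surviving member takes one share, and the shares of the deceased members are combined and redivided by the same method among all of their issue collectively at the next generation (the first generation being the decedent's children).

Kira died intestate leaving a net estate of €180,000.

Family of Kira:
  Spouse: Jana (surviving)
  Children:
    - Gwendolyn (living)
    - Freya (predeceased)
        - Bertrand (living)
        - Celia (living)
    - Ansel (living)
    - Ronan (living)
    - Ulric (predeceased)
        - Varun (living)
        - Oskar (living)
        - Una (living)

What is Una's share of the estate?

Jana takes three-eighths of €180,000 = €67,500. The remaining €112,500 passes to the descendants.
The descendants' portion (€112,500) is divided at the children's generation into 5 shares of €22,500. Gwendolyn, Ansel, and Ronan each take €22,500. The 2 shares of the deceased (Freya and Ulric) are combined into a pool of €45,000.
That pool (€45,000) is divided at the grandchildren's generation equally among Bertrand, Celia, Varun, Oskar, and Una: €9,000 each.

Una receives €9,000.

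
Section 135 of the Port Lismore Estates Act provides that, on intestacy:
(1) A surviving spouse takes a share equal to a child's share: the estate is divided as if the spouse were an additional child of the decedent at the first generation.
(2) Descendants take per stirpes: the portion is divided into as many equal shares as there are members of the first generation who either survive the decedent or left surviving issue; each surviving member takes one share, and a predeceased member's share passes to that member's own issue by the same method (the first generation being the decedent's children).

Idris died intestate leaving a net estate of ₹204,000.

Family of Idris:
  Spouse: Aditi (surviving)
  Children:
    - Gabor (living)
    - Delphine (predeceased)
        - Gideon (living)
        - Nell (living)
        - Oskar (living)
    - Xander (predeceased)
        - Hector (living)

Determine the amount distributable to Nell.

Nell receives ₹17,000.

The spouse counts as an additional share at the children's level, so there are 4 primary shares of ₹51,000. Aditi takes one such share (₹51,000).
The children's combined portion (₹153,000) is divided into 3 shares of ₹51,000: Gabor takes ₹51,000; Delphine's ₹51,000 share passes to Delphine's issue; Xander's ₹51,000 share passes to Xander's issue.
Delphine's share (₹51,000) is divided into 3 shares of ₹17,000: Gideon, Nell, and Oskar each take ₹17,000.
Xander's share (₹51,000) passes entirely to Hector.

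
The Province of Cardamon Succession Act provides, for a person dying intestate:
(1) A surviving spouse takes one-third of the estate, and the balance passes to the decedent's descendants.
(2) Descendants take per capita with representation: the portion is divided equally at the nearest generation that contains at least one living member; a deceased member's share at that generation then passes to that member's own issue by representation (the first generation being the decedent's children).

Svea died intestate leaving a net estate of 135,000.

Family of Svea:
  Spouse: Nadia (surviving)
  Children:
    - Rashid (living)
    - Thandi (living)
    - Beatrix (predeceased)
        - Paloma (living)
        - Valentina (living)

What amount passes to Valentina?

Nadia takes one-third of 135,000 = 45,000. The remaining 90,000 passes to the descendants.
The descendants' portion (90,000) is divided into 3 shares of 30,000: Rashid and Thandi each take 30,000; Beatrix's 30,000 share passes to Beatrix's issue.
Beatrix's share (30,000) is divided into 2 shares of 15,000: Paloma and Valentina each take 15,000.

Valentina receives 15,000.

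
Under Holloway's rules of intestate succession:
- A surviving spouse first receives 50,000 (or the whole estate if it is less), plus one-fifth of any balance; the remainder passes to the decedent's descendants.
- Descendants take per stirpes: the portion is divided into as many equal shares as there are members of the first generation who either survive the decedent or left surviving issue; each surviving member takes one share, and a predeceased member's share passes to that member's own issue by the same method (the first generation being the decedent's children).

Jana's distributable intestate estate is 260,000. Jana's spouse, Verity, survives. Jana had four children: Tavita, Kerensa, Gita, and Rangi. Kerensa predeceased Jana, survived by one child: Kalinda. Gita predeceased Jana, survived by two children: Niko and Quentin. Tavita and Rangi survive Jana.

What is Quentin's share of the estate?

Quentin receives 21,000.

Verity first takes 50,000, leaving a balance of 210,000. Verity then takes one-fifth of the balance (42,000), for a total of 92,000. The remaining 168,000 passes to the descendants.
The descendants' portion (168,000) is divided into 4 shares of 42,000: Tavita and Rangi each take 42,000; Kerensa's 42,000 share passes to Kerensa's issue; Gita's 42,000 share passes to Gita's issue.
Kerensa's share (42,000) passes entirely to Kalinda.
Gita's share (42,000) is divided into 2 shares of 21,000: Niko and Quentin each take 21,000.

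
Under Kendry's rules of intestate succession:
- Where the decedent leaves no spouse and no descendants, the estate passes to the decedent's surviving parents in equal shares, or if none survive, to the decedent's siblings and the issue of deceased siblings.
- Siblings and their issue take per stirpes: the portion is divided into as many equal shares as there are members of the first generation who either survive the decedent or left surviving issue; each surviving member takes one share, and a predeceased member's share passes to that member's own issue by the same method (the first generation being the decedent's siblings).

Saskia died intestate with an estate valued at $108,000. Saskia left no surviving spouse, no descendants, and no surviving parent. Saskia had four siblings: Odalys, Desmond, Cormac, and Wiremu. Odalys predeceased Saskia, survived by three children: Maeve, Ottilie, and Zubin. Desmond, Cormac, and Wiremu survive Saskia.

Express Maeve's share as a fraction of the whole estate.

The entire $108,000 passes to the siblings and their issue.
That amount ($108,000) is divided into 4 shares of $27,000: Desmond, Cormac, and Wiremu each take $27,000; Odalys's $27,000 share passes to Odalys's issue.
Odalys's share ($27,000) is divided into 3 shares of $9,000: Maeve, Ottilie, and Zubin each take $9,000.

Maeve receives 1/12 of the estate.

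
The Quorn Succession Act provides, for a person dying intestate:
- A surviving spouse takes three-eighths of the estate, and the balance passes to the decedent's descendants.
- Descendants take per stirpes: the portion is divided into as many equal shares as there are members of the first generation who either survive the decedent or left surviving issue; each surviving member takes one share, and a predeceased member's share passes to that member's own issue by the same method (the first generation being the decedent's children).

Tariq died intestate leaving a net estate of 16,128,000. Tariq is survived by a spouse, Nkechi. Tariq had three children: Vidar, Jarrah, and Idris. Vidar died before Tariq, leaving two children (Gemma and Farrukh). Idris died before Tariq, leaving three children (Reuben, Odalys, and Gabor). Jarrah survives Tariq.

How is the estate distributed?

Nkechi takes three-eighths of 16,128,000 = 6,048,000. The remaining 10,080,000 passes to the descendants.
The descendants' portion (10,080,000) is divided into 3 shares of 3,360,000: Jarrah takes 3,360,000; Vidar's 3,360,000 share passes to Vidar's issue; Idris's 3,360,000 share passes to Idris's issue.
Vidar's share (3,360,000) is divided into 2 shares of 1,680,000: Gemma and Farrukh each take 1,680,000.
Idris's share (3,360,000) is divided into 3 shares of 1,120,000: Reuben, Odalys, and Gabor each take 1,120,000.

Nkechi: 6,048,000; Gemma: 1,680,000; Farrukh: 1,680,000; Jarrah: 3,360,000; Reuben: 1,120,000; Odalys: 1,120,000; Gabor: 1,120,000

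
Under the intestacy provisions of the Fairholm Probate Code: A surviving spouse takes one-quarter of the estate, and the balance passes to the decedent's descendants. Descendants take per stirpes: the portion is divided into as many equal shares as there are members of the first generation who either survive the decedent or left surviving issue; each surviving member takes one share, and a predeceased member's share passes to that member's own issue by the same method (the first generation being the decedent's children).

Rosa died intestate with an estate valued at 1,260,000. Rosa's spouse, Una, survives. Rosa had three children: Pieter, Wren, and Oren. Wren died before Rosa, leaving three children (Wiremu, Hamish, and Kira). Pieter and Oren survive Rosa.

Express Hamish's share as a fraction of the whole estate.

Una takes one-quarter of 1,260,000 = 315,000. The remaining 945,000 passes to the descendants.
The descendants' portion (945,000) is divided into 3 shares of 315,000: Pieter and Oren each take 315,000; Wren's 315,000 share passes to Wren's issue.
Wren's share (315,000) is divided into 3 shares of 105,000: Wiremu, Hamish, and Kira each take 105,000.

Hamish receives 1/12 of the estate.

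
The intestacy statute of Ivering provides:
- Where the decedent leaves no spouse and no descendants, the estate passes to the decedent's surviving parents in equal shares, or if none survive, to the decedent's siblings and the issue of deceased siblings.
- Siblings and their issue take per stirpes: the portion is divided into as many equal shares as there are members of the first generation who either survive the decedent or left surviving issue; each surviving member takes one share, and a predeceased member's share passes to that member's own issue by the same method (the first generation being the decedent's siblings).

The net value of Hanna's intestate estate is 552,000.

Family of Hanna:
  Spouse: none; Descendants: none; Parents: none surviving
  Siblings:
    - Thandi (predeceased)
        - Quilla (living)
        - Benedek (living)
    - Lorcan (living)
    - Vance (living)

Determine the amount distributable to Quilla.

The entire 552,000 passes to the siblings and their issue.
That amount (552,000) is divided into 3 shares of 184,000: Lorcan and Vance each take 184,000; Thandi's 184,000 share passes to Thandi's issue.
Thandi's share (184,000) is divided into 2 shares of 92,000: Quilla and Benedek each take 92,000.

Quilla receives 92,000.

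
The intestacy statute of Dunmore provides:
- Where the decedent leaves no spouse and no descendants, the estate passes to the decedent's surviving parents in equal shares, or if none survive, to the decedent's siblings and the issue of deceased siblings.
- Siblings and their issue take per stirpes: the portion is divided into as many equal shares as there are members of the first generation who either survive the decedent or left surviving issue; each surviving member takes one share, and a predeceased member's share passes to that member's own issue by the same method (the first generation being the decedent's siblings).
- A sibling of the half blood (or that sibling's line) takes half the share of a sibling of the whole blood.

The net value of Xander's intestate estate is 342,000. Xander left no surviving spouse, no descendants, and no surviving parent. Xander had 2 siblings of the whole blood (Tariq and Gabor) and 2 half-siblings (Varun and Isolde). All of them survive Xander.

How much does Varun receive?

Varun receives 57,000.

The entire 342,000 passes to the siblings and their issue.
Counting each half-blood sibling's line as half a unit, there are 3 units in 342,000, so one unit is 114,000. Whole-blood lines (Tariq and Gabor) take 114,000 each; half-blood lines (Varun and Isolde) take 57,000 each.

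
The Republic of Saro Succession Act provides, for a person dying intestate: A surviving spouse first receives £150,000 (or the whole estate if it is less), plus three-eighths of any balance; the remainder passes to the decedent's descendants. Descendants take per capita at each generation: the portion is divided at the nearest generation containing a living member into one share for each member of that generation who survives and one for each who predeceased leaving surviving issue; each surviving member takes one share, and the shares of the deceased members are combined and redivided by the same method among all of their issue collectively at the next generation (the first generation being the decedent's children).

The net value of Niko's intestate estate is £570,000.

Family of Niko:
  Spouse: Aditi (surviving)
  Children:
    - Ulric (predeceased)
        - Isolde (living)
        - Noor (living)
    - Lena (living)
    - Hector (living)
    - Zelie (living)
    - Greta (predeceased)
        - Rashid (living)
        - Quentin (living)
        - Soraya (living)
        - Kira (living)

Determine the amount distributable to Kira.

Aditi first takes £150,000, leaving a balance of £420,000. Aditi then takes three-eighths of the balance (£157,500), for a total of £307,500. The remaining £262,500 passes to the descendants.
The descendants' portion (£262,500) is divided at the children's generation into 5 shares of £52,500. Lena, Hector, and Zelie each take £52,500. The 2 shares of the deceased (Ulric and Greta) are combined into a pool of £105,000.
That pool (£105,000) is divided at the grandchildren's generation equally among Isolde, Noor, Rashid, Quentin, Soraya, and Kira: £17,500 each.

Kira receives £17,500.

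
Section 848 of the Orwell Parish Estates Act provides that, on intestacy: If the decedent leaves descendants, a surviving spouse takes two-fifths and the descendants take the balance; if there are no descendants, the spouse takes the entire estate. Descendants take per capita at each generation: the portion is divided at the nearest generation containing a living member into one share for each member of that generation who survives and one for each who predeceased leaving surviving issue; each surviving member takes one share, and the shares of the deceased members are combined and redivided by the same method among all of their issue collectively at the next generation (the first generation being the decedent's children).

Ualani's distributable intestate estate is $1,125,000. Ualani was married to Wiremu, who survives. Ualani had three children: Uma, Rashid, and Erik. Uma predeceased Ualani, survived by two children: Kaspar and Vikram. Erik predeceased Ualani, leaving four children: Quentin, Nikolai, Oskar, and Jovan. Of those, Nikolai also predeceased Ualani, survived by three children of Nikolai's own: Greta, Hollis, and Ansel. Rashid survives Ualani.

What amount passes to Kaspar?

Kaspar receives $75,000.

Wiremu takes two-fifths of $1,125,000 = $450,000. The remaining $675,000 passes to the descendants.
The descendants' portion ($675,000) is divided at the children's generation into 3 shares of $225,000. Rashid takes $225,000. The 2 shares of the deceased (Uma and Erik) are combined into a pool of $450,000.
That pool ($450,000) is divided at the grandchildren's generation into 6 shares of $75,000. Kaspar, Vikram, Quentin, Oskar, and Jovan each take $75,000. The remaining share for the deceased Nikolai ($75,000) is carried to the next generation.
That pool ($75,000) is divided at the great-grandchildren's generation equally among Greta, Hollis, and Ansel: $25,000 each.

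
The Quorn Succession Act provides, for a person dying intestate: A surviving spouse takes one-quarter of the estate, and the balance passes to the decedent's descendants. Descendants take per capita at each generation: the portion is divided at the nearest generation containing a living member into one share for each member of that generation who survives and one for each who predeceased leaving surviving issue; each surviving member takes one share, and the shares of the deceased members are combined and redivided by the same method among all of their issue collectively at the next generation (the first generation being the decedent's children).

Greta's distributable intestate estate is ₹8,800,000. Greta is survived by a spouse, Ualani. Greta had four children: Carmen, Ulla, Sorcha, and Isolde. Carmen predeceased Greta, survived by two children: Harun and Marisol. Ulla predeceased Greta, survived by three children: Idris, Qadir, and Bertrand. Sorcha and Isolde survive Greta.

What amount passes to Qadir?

Ualani takes one-quarter of ₹8,800,000 = ₹2,200,000. The remaining ₹6,600,000 passes to the descendants.
The descendants' portion (₹6,600,000) is divided at the children's generation into 4 shares of ₹1,650,000. Sorcha and Isolde each take ₹1,650,000. The 2 shares of the deceased (Carmen and Ulla) are combined into a pool of ₹3,300,000.
That pool (₹3,300,000) is divided at the grandchildren's generation equally among Harun, Marisol, Idris, Qadir, and Bertrand: ₹660,000 each.

Qadir receives ₹660,000.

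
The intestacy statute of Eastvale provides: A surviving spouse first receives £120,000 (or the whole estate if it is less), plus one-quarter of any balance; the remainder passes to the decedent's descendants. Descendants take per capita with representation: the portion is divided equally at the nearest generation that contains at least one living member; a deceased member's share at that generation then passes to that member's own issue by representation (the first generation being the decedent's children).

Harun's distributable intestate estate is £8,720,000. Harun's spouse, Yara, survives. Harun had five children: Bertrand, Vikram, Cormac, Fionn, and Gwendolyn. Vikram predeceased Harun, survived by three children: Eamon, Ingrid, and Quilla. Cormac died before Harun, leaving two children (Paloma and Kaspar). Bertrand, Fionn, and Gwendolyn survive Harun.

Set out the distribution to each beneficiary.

Yara: £2,270,000; Bertrand: £1,290,000; Eamon: £430,000; Ingrid: £430,000; Quilla: £430,000; Paloma: £645,000; Kaspar: £645,000; Fionn: £1,290,000; Gwendolyn: £1,290,000

Yara first takes £120,000, leaving a balance of £8,600,000. Yara then takes one-quarter of the balance (£2,150,000), for a total of £2,270,000. The remaining £6,450,000 passes to the descendants.
The descendants' portion (£6,450,000) is divided into 5 shares of £1,290,000: Bertrand, Fionn, and Gwendolyn each take £1,290,000; Vikram's £1,290,000 share passes to Vikram's issue; Cormac's £1,290,000 share passes to Cormac's issue.
Vikram's share (£1,290,000) is divided into 3 shares of £430,000: Eamon, Ingrid, and Quilla each take £430,000.
Cormac's share (£1,290,000) is divided into 2 shares of £645,000: Paloma and Kaspar each take £645,000.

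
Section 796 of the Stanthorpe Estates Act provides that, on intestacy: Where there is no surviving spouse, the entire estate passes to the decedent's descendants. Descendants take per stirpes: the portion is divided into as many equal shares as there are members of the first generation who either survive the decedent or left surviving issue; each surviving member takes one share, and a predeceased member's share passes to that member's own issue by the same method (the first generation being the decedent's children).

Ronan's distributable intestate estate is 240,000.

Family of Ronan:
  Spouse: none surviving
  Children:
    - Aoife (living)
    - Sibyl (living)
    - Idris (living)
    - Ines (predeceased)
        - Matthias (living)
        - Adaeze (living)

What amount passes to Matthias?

The entire 240,000 passes to the descendants.
That amount (240,000) is divided into 4 shares of 60,000: Aoife, Sibyl, and Idris each take 60,000; Ines's 60,000 share passes to Ines's issue.
Ines's share (60,000) is divided into 2 shares of 30,000: Matthias and Adaeze each take 30,000.

Matthias receives 30,000.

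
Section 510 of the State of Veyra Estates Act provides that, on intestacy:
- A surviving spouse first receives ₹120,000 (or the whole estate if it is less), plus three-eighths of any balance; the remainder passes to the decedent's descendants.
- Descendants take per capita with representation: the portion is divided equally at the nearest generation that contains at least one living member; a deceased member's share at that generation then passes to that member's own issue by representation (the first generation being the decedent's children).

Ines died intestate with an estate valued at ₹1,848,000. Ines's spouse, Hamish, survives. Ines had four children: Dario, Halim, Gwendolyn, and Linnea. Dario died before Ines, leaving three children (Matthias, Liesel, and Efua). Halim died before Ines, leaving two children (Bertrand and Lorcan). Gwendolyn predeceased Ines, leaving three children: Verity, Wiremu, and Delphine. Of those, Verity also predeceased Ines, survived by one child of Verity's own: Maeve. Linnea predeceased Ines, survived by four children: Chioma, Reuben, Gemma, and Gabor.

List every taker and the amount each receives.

Hamish: ₹768,000; Matthias: ₹90,000; Liesel: ₹90,000; Efua: ₹90,000; Bertrand: ₹90,000; Lorcan: ₹90,000; Maeve: ₹90,000; Wiremu: ₹90,000; Delphine: ₹90,000; Chioma: ₹90,000; Reuben: ₹90,000; Gemma: ₹90,000; Gabor: ₹90,000

Hamish first takes ₹120,000, leaving a balance of ₹1,728,000. Hamish then takes three-eighths of the balance (₹648,000), for a total of ₹768,000. The remaining ₹1,080,000 passes to the descendants.
No child survives, so the initial division is made at the grandchildren's generation.
The descendants' portion (₹1,080,000) is divided into 12 shares of ₹90,000: Matthias, Liesel, Efua, Bertrand, Lorcan, Wiremu, Delphine, Chioma, Reuben, Gemma, and Gabor each take ₹90,000; Verity's ₹90,000 share passes to Verity's issue.
Verity's share (₹90,000) passes entirely to Maeve.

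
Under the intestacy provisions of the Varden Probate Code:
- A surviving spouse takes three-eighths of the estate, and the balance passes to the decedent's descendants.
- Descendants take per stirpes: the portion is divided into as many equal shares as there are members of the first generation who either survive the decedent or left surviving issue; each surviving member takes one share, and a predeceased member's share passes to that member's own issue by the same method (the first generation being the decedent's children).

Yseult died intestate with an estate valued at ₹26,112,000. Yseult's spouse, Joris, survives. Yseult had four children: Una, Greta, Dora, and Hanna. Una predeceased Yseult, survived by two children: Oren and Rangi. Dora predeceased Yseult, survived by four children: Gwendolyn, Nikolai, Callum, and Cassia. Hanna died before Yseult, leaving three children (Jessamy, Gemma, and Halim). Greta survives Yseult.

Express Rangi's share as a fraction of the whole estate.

Rangi receives 5/64 of the estate.

Joris takes three-eighths of ₹26,112,000 = ₹9,792,000. The remaining ₹16,320,000 passes to the descendants.
The descendants' portion (₹16,320,000) is divided into 4 shares of ₹4,080,000: Greta takes ₹4,080,000; Una's ₹4,080,000 share passes to Una's issue; Dora's ₹4,080,000 share passes to Dora's issue; Hanna's ₹4,080,000 share passes to Hanna's issue.
Una's share (₹4,080,000) is divided into 2 shares of ₹2,040,000: Oren and Rangi each take ₹2,040,000.
Dora's share (₹4,080,000) is divided into 4 shares of ₹1,020,000: Gwendolyn, Nikolai, Callum, and Cassia each take ₹1,020,000.
Hanna's share (₹4,080,000) is divided into 3 shares of ₹1,360,000: Jessamy, Gemma, and Halim each take ₹1,360,000.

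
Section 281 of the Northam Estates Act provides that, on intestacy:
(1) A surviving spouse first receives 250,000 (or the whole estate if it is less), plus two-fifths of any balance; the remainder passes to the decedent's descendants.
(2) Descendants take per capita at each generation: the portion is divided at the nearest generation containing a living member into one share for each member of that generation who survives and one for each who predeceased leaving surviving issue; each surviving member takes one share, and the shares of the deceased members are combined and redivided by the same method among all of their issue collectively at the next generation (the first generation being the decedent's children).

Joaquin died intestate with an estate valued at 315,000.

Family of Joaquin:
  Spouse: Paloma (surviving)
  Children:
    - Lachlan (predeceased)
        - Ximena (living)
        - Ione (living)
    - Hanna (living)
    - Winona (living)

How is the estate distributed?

Paloma: 276,000; Ximena: 6,500; Ione: 6,500; Hanna: 13,000; Winona: 13,000

Paloma first takes 250,000, leaving a balance of 65,000. Paloma then takes two-fifths of the balance (26,000), for a total of 276,000. The remaining 39,000 passes to the descendants.
The descendants' portion (39,000) is divided at the children's generation into 3 shares of 13,000. Hanna and Winona each take 13,000. The remaining share for the deceased Lachlan (13,000) is carried to the next generation.
That pool (13,000) is divided at the grandchildren's generation equally among Ximena and Ione: 6,500 each.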